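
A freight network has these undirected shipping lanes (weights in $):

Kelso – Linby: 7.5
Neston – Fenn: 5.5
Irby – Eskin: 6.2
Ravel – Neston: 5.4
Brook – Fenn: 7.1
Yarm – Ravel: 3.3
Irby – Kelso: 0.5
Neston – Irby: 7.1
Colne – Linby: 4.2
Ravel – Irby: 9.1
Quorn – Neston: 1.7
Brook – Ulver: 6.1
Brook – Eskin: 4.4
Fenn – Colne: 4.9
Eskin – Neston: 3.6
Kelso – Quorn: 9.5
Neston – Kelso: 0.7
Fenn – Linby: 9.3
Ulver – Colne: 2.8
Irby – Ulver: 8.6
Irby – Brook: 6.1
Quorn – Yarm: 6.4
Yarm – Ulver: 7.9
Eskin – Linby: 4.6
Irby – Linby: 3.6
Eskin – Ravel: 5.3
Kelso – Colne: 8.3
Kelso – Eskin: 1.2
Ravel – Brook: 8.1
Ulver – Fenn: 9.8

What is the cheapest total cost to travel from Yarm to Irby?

Compare a few routes:
Yarm–Ravel–Neston–Kelso–Irby: 3.3+5.4+0.7+0.5 = 9.9
Yarm–Ravel–Irby: 3.3+9.1 = 12.4
Yarm–Ravel–Eskin–Kelso–Irby: 3.3+5.3+1.2+0.5 = 10.3
Yarm–Quorn–Neston–Kelso–Irby: 6.4+1.7+0.7+0.5 = 9.3
Cheapest is Yarm–Quorn–Neston–Kelso–Irby at $9.3.

$9.3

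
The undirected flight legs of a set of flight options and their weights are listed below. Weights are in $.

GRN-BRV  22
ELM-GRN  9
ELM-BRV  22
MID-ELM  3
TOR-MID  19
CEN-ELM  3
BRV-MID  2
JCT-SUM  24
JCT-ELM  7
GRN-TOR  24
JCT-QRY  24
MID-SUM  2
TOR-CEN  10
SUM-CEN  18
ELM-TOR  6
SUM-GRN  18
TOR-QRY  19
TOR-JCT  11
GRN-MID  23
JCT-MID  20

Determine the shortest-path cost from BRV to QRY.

$30

Running Dijkstra from BRV:
BRV: 0
MID: 2  (via BRV)
SUM: 4  (via MID)
ELM: 5  (via MID)
CEN: 8  (via ELM)
TOR: 11  (via ELM)
JCT: 12  (via ELM)
GRN: 14  (via ELM)
QRY: 30  (via TOR)
Shortest route: BRV → MID → ELM → TOR → QRY = $30.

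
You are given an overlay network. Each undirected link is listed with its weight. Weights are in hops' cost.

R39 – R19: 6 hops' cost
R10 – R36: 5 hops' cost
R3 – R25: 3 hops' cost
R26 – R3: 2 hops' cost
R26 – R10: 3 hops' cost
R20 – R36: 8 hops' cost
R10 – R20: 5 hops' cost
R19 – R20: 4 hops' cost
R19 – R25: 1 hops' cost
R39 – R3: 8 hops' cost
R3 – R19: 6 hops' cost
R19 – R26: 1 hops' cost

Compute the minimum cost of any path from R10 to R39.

Shortest distances from R10:
R10: 0
R26: 3  (via R10)
R19: 4  (via R26)
R20: 5  (via R10)
R3: 5  (via R26)
R36: 5  (via R10)
R25: 5  (via R19)
R39: 10  (via R19)
Shortest route: R10 → R26 → R19 → R39 = 10 hops' cost.

10 hops' cost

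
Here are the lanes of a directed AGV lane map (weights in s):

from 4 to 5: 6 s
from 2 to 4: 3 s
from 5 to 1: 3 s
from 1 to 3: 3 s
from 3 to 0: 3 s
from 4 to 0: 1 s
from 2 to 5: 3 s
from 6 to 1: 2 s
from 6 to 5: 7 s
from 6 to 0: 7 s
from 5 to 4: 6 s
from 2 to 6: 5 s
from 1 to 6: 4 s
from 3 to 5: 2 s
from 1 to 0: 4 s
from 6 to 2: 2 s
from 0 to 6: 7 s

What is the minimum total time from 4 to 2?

10 s

Compare a few routes:
4 - 5 - 1 - 6 - 2: 6+3+4+2 = 15
4 - 0 - 6 - 2: 1+7+2 = 10
4 - 5 - 1 - 0 - 6 - 2: 6+3+4+7+2 = 22
4 - 5 - 1 - 3 - 0 - 6 - 2: 6+3+3+3+7+2 = 24
The minimum is 10 s via 4 - 0 - 6 - 2.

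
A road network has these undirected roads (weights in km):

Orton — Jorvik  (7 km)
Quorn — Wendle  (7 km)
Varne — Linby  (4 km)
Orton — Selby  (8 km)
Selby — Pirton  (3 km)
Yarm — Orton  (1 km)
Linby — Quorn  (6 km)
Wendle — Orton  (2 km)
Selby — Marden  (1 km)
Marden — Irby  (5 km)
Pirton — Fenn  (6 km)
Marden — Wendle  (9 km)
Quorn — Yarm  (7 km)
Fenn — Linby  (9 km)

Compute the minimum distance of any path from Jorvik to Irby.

21 km

Running Dijkstra from Jorvik:
Jorvik: 0
Orton: 7  (via Jorvik)
Yarm: 8  (via Orton)
Wendle: 9  (via Orton)
Selby: 15  (via Orton)
Quorn: 15  (via Yarm)
Marden: 16  (via Selby)
Pirton: 18  (via Selby)
Irby: 21  (via Marden)
Shortest route: Jorvik → Orton → Selby → Marden → Irby = 21 km.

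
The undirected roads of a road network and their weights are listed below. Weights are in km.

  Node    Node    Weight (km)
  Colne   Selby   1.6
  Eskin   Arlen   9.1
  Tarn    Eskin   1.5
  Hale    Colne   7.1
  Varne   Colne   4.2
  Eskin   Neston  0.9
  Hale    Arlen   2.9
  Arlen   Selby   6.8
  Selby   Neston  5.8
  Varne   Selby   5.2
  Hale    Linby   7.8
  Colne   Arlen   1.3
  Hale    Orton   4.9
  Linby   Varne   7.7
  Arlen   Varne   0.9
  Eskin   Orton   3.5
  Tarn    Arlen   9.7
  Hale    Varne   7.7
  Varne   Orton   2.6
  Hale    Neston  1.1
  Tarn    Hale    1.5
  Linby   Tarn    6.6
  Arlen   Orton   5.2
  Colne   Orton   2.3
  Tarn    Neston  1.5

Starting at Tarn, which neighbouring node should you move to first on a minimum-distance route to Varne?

Hale

Compare a few routes:
Tarn → Eskin → Neston → Hale → Arlen → Varne: 1.5+0.9+1.1+2.9+0.9 = 7.3
Tarn → Neston → Hale → Arlen → Varne: 1.5+1.1+2.9+0.9 = 6.4
Tarn → Hale → Arlen → Varne: 1.5+2.9+0.9 = 5.3
Cheapest is Tarn → Hale → Arlen → Varne at 5.3 km.
So from Tarn the first move is to Hale.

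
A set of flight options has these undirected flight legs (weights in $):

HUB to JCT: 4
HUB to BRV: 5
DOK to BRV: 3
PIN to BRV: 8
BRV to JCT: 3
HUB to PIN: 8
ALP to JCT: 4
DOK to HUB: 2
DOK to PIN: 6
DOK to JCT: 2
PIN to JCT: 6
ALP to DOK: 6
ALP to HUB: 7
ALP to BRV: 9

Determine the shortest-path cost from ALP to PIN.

Compare a few routes:
ALP–JCT–PIN: 4+6 = 10
ALP–JCT–DOK–PIN: 4+2+6 = 12
ALP–DOK–JCT–PIN: 6+2+6 = 14
ALP–DOK–PIN: 6+6 = 12
The minimum is $10 via ALP–JCT–PIN.

$10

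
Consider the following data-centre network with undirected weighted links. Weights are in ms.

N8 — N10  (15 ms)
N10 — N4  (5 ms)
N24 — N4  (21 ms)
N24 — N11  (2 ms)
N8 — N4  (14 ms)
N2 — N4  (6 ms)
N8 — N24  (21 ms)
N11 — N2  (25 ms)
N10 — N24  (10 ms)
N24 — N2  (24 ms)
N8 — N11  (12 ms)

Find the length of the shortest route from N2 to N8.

Candidate routes:
N2 → N4 → N8: 6+14 = 20
N2 → N4 → N10 → N8: 6+5+15 = 26
The minimum is 20 ms via N2 → N4 → N8.

20 ms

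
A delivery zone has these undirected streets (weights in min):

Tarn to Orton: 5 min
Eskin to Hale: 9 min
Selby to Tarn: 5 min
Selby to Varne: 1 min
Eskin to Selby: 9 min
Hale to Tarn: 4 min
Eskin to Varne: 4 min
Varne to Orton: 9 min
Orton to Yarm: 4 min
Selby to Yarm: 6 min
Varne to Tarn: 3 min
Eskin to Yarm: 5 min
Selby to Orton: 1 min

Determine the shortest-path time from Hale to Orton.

9 min

Compare a few routes:
Hale - Tarn - Selby - Orton: 4+5+1 = 10
Hale - Tarn - Orton: 4+5 = 9
Cheapest is Hale - Tarn - Orton at 9 min.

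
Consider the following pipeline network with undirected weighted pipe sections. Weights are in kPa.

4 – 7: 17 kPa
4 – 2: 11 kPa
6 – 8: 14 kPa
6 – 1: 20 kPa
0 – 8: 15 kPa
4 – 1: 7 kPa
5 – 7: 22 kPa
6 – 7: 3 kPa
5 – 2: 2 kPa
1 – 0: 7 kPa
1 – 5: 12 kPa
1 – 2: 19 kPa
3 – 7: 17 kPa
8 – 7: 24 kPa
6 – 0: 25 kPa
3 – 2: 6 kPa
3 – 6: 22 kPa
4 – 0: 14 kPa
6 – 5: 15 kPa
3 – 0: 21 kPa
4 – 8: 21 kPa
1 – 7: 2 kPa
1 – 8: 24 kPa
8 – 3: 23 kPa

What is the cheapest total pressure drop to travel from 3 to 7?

Settle nodes by increasing distance from 3:
3: 0
2: 6  (via 3)
5: 8  (via 2)
4: 17  (via 2)
7: 17  (via 3)
Shortest route: 3–7 = 17 kPa.

17 kPa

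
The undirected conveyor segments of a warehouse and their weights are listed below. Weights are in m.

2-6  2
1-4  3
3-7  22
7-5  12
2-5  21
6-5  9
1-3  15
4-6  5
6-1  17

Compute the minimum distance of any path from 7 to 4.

Running Dijkstra from 7:
7: 0
5: 12  (via 7)
6: 21  (via 5)
3: 22  (via 7)
2: 23  (via 6)
4: 26  (via 6)
Shortest route: 7–5–6–4 = 26 m.

26 m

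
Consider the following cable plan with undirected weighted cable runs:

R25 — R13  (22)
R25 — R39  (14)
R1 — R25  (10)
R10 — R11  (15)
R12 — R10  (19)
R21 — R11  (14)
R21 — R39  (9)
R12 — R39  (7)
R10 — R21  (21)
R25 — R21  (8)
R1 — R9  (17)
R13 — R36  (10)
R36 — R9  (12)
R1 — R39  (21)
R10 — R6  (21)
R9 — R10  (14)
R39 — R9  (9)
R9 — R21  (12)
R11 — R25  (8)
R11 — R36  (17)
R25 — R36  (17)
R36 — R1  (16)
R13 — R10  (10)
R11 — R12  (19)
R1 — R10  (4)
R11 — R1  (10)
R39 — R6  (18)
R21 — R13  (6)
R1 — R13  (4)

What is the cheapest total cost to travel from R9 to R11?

26

Shortest distances from R9:
R9: 0
R39: 9  (via R9)
R36: 12  (via R9)
R21: 12  (via R9)
R10: 14  (via R9)
R12: 16  (via R39)
R1: 17  (via R9)
R13: 18  (via R21)
R25: 20  (via R21)
R11: 26  (via R21)
Shortest route: R9 → R21 → R11 = 26.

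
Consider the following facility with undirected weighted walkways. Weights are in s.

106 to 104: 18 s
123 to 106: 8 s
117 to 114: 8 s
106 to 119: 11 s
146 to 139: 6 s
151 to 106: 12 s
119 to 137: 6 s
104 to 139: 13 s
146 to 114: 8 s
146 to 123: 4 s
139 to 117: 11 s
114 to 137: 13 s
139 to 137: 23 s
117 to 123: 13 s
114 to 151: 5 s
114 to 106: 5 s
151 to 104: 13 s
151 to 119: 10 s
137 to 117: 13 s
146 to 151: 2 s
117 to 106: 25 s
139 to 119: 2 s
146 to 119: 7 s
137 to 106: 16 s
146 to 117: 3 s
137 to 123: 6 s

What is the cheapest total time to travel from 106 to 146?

Candidate routes:
106 → 151 → 146: 12+2 = 14
106 → 123 → 146: 8+4 = 12
106 → 114 → 146: 5+8 = 13
Cheapest is 106 → 123 → 146 at 12 s.

12 s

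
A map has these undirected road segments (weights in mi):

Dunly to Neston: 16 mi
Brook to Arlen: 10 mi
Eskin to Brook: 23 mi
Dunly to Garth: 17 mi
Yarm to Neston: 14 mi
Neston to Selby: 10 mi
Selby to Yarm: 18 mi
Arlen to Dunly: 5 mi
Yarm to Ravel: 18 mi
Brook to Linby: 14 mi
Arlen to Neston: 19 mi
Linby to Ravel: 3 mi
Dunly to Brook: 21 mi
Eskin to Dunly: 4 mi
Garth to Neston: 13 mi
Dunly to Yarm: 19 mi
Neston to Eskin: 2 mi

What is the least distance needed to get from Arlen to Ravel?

27 mi

Shortest distances from Arlen:
Arlen: 0
Dunly: 5  (via Arlen)
Eskin: 9  (via Dunly)
Brook: 10  (via Arlen)
Neston: 11  (via Eskin)
Selby: 21  (via Neston)
Garth: 22  (via Dunly)
Yarm: 24  (via Dunly)
Linby: 24  (via Brook)
Ravel: 27  (via Linby)
Shortest route: Arlen → Brook → Linby → Ravel = 27 mi.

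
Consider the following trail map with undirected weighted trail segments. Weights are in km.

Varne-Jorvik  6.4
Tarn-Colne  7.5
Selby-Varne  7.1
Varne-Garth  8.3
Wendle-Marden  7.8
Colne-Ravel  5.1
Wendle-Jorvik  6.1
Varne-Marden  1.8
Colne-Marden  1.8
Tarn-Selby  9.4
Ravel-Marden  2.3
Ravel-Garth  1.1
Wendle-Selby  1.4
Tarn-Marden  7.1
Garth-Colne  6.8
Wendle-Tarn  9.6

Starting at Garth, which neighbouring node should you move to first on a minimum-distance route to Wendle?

Ravel

Candidate routes:
Garth–Ravel–Marden–Varne–Selby–Wendle: 1.1+2.3+1.8+7.1+1.4 = 13.7
Garth–Colne–Marden–Wendle: 6.8+1.8+7.8 = 16.4
Garth–Ravel–Colne–Marden–Wendle: 1.1+5.1+1.8+7.8 = 15.8
Garth–Ravel–Marden–Wendle: 1.1+2.3+7.8 = 11.2
Cheapest is Garth–Ravel–Marden–Wendle at 11.2 km.
So from Garth the first move is to Ravel.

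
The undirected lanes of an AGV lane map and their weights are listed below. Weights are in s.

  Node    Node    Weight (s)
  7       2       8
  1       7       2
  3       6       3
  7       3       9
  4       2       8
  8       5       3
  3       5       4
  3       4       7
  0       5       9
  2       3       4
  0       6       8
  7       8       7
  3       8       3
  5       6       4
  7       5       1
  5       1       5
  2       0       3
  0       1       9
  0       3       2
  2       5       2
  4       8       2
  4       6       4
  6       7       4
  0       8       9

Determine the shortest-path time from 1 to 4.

Candidate routes:
1 - 7 - 5 - 8 - 4: 2+1+3+2 = 8
1 - 5 - 8 - 4: 5+3+2 = 10
The minimum is 8 s via 1 - 7 - 5 - 8 - 4.

8 s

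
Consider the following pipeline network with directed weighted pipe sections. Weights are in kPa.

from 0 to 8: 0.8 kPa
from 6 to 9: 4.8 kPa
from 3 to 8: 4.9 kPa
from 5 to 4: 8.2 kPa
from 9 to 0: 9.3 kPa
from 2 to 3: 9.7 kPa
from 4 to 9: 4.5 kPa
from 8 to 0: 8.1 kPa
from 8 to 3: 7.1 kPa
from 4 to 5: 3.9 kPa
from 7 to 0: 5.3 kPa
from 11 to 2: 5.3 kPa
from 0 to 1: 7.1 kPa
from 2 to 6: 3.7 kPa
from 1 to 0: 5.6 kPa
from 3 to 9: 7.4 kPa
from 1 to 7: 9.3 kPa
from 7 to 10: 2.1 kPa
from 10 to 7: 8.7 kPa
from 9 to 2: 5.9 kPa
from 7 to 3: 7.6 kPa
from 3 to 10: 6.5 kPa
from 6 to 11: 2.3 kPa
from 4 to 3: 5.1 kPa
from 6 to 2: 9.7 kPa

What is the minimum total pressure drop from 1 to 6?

Enumerating some paths:
1 - 7 - 3 - 9 - 2 - 6: 9.3+7.6+7.4+5.9+3.7 = 33.9
1 - 0 - 8 - 3 - 9 - 2 - 6: 5.6+0.8+7.1+7.4+5.9+3.7 = 30.5
Cheapest is 1 - 0 - 8 - 3 - 9 - 2 - 6 at 30.5 kPa.

30.5 kPa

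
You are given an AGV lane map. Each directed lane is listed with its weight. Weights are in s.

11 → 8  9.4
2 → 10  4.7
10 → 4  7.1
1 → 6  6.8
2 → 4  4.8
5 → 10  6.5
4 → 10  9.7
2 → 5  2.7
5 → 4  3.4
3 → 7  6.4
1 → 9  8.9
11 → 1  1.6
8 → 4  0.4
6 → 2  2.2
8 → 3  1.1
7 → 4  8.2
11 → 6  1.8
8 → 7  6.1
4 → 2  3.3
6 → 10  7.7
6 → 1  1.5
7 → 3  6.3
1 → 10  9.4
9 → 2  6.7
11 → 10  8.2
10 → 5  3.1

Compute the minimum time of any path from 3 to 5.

Running Dijkstra from 3:
3: 0
7: 6.4  (via 3)
4: 14.6  (via 7)
2: 17.9  (via 4)
5: 20.6  (via 2)
Shortest route: 3 → 7 → 4 → 2 → 5 = 20.6 s.

20.6 s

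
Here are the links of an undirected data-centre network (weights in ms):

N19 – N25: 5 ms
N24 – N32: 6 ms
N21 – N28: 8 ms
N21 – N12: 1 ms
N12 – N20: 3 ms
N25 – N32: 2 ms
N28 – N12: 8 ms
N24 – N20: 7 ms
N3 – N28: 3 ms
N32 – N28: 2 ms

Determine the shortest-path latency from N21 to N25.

Compare a few routes:
N21 → N28 → N32 → N25: 8+2+2 = 12
N21 → N12 → N28 → N32 → N25: 1+8+2+2 = 13
Cheapest is N21 → N28 → N32 → N25 at 12 ms.

12 ms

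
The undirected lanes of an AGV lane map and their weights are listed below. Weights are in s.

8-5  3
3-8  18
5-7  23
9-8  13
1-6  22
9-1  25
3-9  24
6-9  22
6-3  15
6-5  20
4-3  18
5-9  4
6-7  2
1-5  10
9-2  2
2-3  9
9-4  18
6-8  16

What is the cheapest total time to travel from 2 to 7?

26 s

Candidate routes:
2 → 9 → 5 → 8 → 6 → 7: 2+4+3+16+2 = 27
2 → 9 → 5 → 6 → 7: 2+4+20+2 = 28
2 → 9 → 6 → 7: 2+22+2 = 26
The minimum is 26 s via 2 → 9 → 6 → 7.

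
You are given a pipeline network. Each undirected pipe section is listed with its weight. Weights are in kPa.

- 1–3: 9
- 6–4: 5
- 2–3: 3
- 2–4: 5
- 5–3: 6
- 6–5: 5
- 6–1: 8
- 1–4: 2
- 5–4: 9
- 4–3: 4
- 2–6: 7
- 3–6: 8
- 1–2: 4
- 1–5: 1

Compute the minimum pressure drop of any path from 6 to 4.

Compare a few routes:
6 → 2 → 4: 7+5 = 12
6 → 1 → 4: 8+2 = 10
6 → 4: 5 = 5
6 → 5 → 1 → 4: 5+1+2 = 8
Cheapest is 6 → 4 at 5 kPa.

5 kPa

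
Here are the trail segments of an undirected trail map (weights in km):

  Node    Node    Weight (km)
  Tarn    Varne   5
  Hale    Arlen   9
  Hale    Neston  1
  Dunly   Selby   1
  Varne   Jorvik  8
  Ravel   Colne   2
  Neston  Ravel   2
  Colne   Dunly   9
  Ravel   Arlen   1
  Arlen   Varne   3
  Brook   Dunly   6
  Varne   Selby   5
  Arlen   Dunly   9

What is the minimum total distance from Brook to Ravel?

16 km

Enumerating some paths:
Brook → Dunly → Selby → Varne → Arlen → Hale → Neston → Ravel: 6+1+5+3+9+1+2 = 27
Brook → Dunly → Colne → Ravel: 6+9+2 = 17
Brook → Dunly → Arlen → Ravel: 6+9+1 = 16
Cheapest is Brook → Dunly → Arlen → Ravel at 16 km.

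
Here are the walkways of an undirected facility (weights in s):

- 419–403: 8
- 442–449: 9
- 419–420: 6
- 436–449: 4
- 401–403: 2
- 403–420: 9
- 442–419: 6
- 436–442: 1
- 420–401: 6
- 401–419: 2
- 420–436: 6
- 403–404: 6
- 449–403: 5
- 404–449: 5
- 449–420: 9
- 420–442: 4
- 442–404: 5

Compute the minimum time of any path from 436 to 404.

6 s

Enumerating some paths:
436 - 442 - 404: 1+5 = 6
436 - 449 - 404: 4+5 = 9
Cheapest is 436 - 442 - 404 at 6 s.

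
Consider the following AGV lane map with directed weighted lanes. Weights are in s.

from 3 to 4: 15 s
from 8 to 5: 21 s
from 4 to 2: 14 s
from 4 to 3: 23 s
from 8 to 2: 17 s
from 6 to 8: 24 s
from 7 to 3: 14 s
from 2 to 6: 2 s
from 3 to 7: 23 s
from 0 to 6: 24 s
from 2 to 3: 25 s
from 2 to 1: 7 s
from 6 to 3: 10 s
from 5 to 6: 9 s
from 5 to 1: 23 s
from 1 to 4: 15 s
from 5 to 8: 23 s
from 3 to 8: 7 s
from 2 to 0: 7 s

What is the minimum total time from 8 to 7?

Shortest distances from 8:
8: 0
2: 17  (via 8)
6: 19  (via 2)
5: 21  (via 8)
0: 24  (via 2)
1: 24  (via 2)
3: 29  (via 6)
4: 39  (via 1)
7: 52  (via 3)
Shortest route: 8–2–6–3–7 = 52 s.

52 s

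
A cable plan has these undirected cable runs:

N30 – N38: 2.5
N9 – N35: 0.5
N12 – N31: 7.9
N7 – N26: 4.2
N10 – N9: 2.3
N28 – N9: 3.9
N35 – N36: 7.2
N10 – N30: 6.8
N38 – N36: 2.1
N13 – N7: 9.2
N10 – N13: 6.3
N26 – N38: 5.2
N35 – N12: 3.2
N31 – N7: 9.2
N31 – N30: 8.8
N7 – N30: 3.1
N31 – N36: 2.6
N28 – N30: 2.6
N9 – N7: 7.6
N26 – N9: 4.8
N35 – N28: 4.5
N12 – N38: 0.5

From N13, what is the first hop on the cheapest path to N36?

Enumerating some paths:
N13 - N10 - N9 - N35 - N12 - N38 - N36: 6.3+2.3+0.5+3.2+0.5+2.1 = 14.9
N13 - N10 - N9 - N35 - N36: 6.3+2.3+0.5+7.2 = 16.3
The minimum is 14.9 via N13 - N10 - N9 - N35 - N12 - N38 - N36.
So from N13 the first move is to N10.

N10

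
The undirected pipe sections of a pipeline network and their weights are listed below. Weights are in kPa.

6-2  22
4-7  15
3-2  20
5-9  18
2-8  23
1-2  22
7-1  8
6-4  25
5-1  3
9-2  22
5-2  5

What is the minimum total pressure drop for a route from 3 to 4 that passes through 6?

Best 3 to 6: 3–2–6 costing 42
Best 6 to 4: 6–4 costing 25
Total via 6: 42 + 25 = 67 kPa.

67 kPa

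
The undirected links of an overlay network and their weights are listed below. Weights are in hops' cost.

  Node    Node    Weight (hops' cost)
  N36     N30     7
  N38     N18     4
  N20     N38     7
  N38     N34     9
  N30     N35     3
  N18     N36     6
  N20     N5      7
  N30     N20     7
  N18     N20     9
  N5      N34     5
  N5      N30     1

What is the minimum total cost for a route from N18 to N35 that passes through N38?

21 hops' cost

Best N18 to N38: N18–N38 costing 4
Shortest N38→N35: N38–N20–N30–N35 = 17
Total via N38: 4 + 17 = 21 hops' cost.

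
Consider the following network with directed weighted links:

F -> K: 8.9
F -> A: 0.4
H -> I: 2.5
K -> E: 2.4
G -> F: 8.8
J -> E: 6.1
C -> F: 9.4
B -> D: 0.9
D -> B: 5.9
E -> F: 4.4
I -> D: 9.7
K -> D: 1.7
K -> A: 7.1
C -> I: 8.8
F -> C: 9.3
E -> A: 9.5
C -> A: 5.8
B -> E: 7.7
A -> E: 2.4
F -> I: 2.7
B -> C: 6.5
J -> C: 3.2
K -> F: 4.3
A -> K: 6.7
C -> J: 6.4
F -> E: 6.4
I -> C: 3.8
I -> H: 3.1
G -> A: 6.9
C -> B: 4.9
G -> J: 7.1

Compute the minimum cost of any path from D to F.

18

Candidate routes:
D - B - E - F: 5.9+7.7+4.4 = 18
D - B - C - F: 5.9+6.5+9.4 = 21.8
The minimum is 18 via D - B - E - F.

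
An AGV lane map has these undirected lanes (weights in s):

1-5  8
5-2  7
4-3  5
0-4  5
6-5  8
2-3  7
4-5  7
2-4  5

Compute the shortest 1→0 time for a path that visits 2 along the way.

Shortest 1→2: 1–5–2 = 15
Best 2 to 0: 2–4–0 costing 10
Total via 2: 15 + 10 = 25 s.

25 s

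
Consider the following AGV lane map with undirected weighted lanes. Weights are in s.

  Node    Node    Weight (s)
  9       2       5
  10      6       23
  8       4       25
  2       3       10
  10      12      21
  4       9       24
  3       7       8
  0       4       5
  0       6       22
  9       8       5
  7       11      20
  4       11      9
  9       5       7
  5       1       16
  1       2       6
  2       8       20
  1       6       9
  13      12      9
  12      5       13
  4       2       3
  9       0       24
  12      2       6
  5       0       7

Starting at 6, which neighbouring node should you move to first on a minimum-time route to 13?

1

Candidate routes:
6–0–4–2–12–13: 22+5+3+6+9 = 45
6–1–2–12–13: 9+6+6+9 = 30
Cheapest is 6–1–2–12–13 at 30 s.
So from 6 the first move is to 1.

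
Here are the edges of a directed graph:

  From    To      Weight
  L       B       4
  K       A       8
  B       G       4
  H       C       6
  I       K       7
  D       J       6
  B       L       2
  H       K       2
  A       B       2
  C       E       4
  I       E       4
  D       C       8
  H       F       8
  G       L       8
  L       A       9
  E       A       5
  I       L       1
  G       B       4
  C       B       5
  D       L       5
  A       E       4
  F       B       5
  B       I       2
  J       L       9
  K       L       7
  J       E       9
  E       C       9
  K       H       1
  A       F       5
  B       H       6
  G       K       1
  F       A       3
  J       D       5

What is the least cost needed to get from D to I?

Settle nodes by increasing distance from D:
D: 0
L: 5  (via D)
J: 6  (via D)
C: 8  (via D)
B: 9  (via L)
I: 11  (via B)
Shortest route: D–L–B–I = 11.

11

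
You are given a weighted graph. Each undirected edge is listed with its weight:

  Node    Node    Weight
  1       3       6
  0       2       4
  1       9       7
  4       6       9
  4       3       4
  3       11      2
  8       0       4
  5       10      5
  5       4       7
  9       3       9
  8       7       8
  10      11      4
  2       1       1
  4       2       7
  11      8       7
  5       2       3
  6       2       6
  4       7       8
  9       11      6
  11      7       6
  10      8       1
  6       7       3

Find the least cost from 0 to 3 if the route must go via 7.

Best 0 to 7: 0 → 8 → 7 costing 12
Shortest 7→3: 7 → 11 → 3 = 8
Total via 7: 12 + 8 = 20.

20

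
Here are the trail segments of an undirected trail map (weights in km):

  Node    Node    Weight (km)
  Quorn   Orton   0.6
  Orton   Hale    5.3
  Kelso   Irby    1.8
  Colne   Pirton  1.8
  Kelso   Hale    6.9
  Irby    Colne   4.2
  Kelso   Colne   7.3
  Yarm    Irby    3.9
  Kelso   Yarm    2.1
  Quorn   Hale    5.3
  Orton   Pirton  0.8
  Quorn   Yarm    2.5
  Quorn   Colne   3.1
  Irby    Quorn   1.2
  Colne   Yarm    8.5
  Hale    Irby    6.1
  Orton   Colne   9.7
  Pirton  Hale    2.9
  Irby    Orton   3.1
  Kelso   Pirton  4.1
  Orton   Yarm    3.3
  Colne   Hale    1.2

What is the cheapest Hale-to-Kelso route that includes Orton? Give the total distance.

Best Hale to Orton: Hale → Pirton → Orton costing 3.7
Shortest Orton→Kelso: Orton → Quorn → Irby → Kelso = 3.6
Total via Orton: 3.7 + 3.6 = 7.3 km.

7.3 km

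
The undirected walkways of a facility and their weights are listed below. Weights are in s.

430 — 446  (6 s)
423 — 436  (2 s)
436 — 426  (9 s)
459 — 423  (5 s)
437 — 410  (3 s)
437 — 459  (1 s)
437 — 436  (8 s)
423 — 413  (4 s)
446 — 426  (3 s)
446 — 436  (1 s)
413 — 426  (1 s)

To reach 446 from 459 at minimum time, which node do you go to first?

423

Enumerating some paths:
459 - 423 - 413 - 426 - 446: 5+4+1+3 = 13
459 - 437 - 436 - 446: 1+8+1 = 10
459 - 423 - 436 - 446: 5+2+1 = 8
459 - 423 - 436 - 426 - 446: 5+2+9+3 = 19
The minimum is 8 s via 459 - 423 - 436 - 446.
So from 459 the first move is to 423.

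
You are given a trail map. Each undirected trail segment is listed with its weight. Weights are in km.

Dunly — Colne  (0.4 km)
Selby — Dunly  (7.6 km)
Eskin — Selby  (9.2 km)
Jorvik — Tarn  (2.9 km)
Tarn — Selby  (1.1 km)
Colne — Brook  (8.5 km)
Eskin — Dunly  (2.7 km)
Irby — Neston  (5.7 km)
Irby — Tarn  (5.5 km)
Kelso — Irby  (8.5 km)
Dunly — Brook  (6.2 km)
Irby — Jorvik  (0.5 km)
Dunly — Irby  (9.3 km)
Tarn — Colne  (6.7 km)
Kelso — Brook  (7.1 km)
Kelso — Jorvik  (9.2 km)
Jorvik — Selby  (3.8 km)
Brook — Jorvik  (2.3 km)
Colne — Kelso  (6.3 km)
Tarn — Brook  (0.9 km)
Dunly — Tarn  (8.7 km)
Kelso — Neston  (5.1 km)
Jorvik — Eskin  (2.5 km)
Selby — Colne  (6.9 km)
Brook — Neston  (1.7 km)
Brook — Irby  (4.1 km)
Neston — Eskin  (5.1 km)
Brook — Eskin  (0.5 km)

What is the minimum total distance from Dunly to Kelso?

Shortest distances from Dunly:
Dunly: 0
Colne: 0.4  (via Dunly)
Eskin: 2.7  (via Dunly)
Brook: 3.2  (via Eskin)
Tarn: 4.1  (via Brook)
Neston: 4.9  (via Brook)
Jorvik: 5.2  (via Eskin)
Selby: 5.2  (via Tarn)
Irby: 5.7  (via Jorvik)
Kelso: 6.7  (via Colne)
Shortest route: Dunly → Colne → Kelso = 6.7 km.

6.7 km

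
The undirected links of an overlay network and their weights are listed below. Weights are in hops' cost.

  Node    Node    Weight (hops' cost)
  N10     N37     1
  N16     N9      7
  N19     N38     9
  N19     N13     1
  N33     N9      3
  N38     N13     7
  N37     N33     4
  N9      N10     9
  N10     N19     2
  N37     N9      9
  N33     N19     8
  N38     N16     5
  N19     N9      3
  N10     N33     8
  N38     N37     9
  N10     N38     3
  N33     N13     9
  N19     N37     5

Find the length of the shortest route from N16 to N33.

10 hops' cost

Candidate routes:
N16 - N9 - N33: 7+3 = 10
N16 - N38 - N10 - N33: 5+3+8 = 16
N16 - N38 - N10 - N37 - N33: 5+3+1+4 = 13
The minimum is 10 hops' cost via N16 - N9 - N33.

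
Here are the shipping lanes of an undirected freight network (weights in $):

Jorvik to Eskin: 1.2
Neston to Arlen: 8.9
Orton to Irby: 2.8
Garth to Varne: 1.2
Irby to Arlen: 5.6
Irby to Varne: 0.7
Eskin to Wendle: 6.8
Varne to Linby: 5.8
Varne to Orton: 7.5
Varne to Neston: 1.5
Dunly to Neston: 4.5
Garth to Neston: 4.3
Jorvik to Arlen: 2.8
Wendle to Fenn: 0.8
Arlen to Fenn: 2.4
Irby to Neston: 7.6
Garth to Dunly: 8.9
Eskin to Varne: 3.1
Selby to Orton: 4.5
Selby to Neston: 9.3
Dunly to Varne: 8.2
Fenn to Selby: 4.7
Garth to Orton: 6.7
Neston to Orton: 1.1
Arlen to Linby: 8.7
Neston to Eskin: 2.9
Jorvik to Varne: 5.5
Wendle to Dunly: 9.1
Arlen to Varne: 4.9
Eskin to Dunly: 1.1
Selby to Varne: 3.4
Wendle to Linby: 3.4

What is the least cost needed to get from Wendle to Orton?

Candidate routes:
Wendle–Fenn–Selby–Orton: 0.8+4.7+4.5 = 10
Wendle–Fenn–Arlen–Varne–Neston–Orton: 0.8+2.4+4.9+1.5+1.1 = 10.7
Cheapest is Wendle–Fenn–Selby–Orton at $10.

$10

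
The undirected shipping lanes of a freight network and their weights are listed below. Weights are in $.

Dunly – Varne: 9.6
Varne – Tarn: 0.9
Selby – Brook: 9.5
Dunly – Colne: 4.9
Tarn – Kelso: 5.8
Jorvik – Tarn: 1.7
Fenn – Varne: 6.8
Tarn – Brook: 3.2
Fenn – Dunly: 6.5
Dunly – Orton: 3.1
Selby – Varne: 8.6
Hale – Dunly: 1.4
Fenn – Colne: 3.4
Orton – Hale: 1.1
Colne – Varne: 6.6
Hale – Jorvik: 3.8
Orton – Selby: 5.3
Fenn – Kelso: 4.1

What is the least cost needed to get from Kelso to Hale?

Running Dijkstra from Kelso:
Kelso: 0
Fenn: 4.1  (via Kelso)
Tarn: 5.8  (via Kelso)
Varne: 6.7  (via Tarn)
Colne: 7.5  (via Fenn)
Jorvik: 7.5  (via Tarn)
Brook: 9  (via Tarn)
Dunly: 10.6  (via Fenn)
Hale: 11.3  (via Jorvik)
Shortest route: Kelso → Tarn → Jorvik → Hale = $11.3.

$11.3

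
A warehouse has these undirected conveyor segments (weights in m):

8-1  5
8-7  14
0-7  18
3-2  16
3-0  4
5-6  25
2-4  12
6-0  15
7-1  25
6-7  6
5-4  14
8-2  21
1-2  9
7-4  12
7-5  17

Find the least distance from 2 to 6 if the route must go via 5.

49 m

Shortest 2→5: 2 → 4 → 5 = 26
Shortest 5→6: 5 → 7 → 6 = 23
Total via 5: 26 + 23 = 49 m.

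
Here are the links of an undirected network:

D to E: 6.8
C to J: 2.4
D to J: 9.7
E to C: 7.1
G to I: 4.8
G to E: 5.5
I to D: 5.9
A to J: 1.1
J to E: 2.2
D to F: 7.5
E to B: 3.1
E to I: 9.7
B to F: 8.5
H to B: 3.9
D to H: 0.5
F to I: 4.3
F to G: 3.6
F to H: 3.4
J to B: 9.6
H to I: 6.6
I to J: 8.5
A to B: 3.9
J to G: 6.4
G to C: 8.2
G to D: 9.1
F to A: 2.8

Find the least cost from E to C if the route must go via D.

Shortest E→D: E–D = 6.8
Shortest D→C: D–H–F–A–J–C = 10.2
Total via D: 6.8 + 10.2 = 17.

17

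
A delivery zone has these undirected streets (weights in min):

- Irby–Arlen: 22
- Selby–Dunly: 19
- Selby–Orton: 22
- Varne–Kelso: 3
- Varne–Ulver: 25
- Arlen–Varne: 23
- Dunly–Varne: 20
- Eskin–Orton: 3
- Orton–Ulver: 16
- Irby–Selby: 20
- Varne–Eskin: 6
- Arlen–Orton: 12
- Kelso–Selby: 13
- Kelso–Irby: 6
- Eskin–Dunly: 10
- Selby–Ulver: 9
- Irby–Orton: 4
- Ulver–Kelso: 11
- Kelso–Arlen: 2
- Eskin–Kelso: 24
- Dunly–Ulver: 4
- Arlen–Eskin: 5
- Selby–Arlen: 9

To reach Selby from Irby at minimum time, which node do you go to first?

Candidate routes:
Irby → Kelso → Arlen → Selby: 6+2+9 = 17
Irby → Kelso → Selby: 6+13 = 19
Irby → Selby: 20 = 20
Cheapest is Irby → Kelso → Arlen → Selby at 17 min.
So from Irby the first move is to Kelso.

Kelso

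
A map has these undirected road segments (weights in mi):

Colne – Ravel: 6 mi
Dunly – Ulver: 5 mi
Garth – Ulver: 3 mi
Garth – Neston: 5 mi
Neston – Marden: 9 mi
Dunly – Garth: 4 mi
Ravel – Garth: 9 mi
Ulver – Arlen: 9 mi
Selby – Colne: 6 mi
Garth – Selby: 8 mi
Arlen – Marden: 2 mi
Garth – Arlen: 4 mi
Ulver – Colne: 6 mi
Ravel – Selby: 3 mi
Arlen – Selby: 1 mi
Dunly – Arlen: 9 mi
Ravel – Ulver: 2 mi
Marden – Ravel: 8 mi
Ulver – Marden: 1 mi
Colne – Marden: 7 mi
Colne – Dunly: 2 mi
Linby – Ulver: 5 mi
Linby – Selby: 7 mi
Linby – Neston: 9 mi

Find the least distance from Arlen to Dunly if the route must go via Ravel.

Shortest Arlen→Ravel: Arlen → Selby → Ravel = 4
Shortest Ravel→Dunly: Ravel → Ulver → Dunly = 7
Total via Ravel: 4 + 7 = 11 mi.

11 mi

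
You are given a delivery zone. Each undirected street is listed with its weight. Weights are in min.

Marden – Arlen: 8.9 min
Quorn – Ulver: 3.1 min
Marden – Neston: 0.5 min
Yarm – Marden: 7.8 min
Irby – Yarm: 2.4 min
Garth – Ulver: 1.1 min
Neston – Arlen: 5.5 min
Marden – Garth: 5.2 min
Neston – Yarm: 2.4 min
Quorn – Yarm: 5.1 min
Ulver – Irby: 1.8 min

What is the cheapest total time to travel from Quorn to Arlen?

Running Dijkstra from Quorn:
Quorn: 0
Ulver: 3.1  (via Quorn)
Garth: 4.2  (via Ulver)
Irby: 4.9  (via Ulver)
Yarm: 5.1  (via Quorn)
Neston: 7.5  (via Yarm)
Marden: 8  (via Neston)
Arlen: 13  (via Neston)
Shortest route: Quorn → Yarm → Neston → Arlen = 13 min.

13 min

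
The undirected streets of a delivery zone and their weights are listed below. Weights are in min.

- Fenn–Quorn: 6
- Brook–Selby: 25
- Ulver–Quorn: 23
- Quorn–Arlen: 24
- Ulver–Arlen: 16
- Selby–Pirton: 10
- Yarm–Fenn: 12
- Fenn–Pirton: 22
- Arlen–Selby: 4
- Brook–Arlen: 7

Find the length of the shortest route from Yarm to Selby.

44 min

Enumerating some paths:
Yarm → Fenn → Quorn → Arlen → Selby: 12+6+24+4 = 46
Yarm → Fenn → Pirton → Selby: 12+22+10 = 44
Yarm → Fenn → Quorn → Ulver → Arlen → Selby: 12+6+23+16+4 = 61
The minimum is 44 min via Yarm → Fenn → Pirton → Selby.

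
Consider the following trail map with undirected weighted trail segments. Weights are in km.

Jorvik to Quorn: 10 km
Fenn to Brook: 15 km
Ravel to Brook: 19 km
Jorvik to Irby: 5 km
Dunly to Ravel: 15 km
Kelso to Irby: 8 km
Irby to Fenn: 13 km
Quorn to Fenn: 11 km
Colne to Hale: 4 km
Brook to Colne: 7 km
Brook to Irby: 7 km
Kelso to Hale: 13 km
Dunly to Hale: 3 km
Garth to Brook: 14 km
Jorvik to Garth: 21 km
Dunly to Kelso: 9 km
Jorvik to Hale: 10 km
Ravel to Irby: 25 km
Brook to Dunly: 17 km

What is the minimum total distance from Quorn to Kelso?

Candidate routes:
Quorn → Fenn → Irby → Kelso: 11+13+8 = 32
Quorn → Jorvik → Irby → Kelso: 10+5+8 = 23
Quorn → Jorvik → Hale → Dunly → Kelso: 10+10+3+9 = 32
Quorn → Jorvik → Hale → Kelso: 10+10+13 = 33
Cheapest is Quorn → Jorvik → Irby → Kelso at 23 km.

23 km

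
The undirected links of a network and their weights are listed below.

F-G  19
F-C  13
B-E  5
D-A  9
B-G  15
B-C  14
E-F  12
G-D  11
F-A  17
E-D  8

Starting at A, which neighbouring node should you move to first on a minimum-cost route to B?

Candidate routes:
A → F → E → B: 17+12+5 = 34
A → D → E → B: 9+8+5 = 22
A → D → G → B: 9+11+15 = 35
Cheapest is A → D → E → B at 22.
So from A the first move is to D.

D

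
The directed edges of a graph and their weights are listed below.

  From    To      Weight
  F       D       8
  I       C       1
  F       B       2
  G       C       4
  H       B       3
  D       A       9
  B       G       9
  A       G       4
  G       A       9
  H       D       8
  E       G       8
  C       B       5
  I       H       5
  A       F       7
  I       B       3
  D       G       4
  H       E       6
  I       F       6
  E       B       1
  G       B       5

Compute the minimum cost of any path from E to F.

Running Dijkstra from E:
E: 0
B: 1  (via E)
G: 8  (via E)
C: 12  (via G)
A: 17  (via G)
F: 24  (via A)
Shortest route: E–G–A–F = 24.

24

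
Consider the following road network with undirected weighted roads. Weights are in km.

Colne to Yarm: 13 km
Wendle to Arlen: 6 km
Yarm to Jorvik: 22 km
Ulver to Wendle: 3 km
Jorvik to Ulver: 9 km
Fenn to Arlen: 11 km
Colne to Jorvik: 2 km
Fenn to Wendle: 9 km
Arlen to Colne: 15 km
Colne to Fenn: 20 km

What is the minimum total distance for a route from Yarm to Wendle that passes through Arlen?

34 km

Best Yarm to Arlen: Yarm–Colne–Arlen costing 28
Best Arlen to Wendle: Arlen–Wendle costing 6
Total via Arlen: 28 + 6 = 34 km.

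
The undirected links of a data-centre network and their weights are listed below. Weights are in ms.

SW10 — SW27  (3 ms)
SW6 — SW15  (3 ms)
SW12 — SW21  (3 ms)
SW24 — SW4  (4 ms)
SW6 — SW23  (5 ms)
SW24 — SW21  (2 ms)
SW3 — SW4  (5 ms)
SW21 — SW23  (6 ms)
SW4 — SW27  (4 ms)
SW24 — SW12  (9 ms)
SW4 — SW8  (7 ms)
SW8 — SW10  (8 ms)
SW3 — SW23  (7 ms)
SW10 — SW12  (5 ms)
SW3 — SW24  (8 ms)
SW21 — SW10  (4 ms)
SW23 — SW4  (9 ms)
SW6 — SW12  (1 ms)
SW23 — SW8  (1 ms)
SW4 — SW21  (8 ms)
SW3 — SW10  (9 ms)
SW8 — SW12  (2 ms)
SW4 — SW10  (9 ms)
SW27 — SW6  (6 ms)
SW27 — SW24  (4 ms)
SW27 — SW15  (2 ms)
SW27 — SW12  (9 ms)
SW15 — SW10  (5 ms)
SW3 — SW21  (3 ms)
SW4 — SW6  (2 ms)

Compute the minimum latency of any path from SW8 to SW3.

Enumerating some paths:
SW8 → SW23 → SW21 → SW3: 1+6+3 = 10
SW8 → SW12 → SW6 → SW4 → SW3: 2+1+2+5 = 10
SW8 → SW23 → SW3: 1+7 = 8
Cheapest is SW8 → SW23 → SW3 at 8 ms.

8 ms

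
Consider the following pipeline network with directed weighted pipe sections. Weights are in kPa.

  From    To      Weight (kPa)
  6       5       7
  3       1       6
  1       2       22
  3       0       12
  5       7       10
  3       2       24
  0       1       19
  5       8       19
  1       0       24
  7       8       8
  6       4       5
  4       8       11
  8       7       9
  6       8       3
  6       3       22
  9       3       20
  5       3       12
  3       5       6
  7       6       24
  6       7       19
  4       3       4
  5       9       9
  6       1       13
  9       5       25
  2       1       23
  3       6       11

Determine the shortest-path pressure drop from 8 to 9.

Settle nodes by increasing distance from 8:
8: 0
7: 9  (via 8)
6: 33  (via 7)
4: 38  (via 6)
5: 40  (via 6)
3: 42  (via 4)
1: 46  (via 6)
9: 49  (via 5)
Shortest route: 8 → 7 → 6 → 5 → 9 = 49 kPa.

49 kPa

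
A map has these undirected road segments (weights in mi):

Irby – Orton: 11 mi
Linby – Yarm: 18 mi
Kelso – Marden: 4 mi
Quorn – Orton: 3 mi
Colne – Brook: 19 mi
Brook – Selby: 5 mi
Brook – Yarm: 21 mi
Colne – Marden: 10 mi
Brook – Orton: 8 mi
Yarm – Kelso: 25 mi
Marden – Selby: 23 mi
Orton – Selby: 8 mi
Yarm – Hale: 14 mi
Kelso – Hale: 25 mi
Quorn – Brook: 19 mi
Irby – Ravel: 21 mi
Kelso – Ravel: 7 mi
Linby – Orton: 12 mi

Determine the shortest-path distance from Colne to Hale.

39 mi

Settle nodes by increasing distance from Colne:
Colne: 0
Marden: 10  (via Colne)
Kelso: 14  (via Marden)
Brook: 19  (via Colne)
Ravel: 21  (via Kelso)
Selby: 24  (via Brook)
Orton: 27  (via Brook)
Quorn: 30  (via Orton)
Irby: 38  (via Orton)
Linby: 39  (via Orton)
Hale: 39  (via Kelso)
Shortest route: Colne–Marden–Kelso–Hale = 39 mi.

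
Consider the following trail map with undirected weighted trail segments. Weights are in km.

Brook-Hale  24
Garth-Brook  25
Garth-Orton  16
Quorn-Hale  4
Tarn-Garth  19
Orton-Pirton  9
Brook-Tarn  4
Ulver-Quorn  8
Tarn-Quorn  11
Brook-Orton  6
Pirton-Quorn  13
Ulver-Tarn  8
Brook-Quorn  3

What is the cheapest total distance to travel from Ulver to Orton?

17 km

Shortest distances from Ulver:
Ulver: 0
Quorn: 8  (via Ulver)
Tarn: 8  (via Ulver)
Brook: 11  (via Quorn)
Hale: 12  (via Quorn)
Orton: 17  (via Brook)
Shortest route: Ulver–Quorn–Brook–Orton = 17 km.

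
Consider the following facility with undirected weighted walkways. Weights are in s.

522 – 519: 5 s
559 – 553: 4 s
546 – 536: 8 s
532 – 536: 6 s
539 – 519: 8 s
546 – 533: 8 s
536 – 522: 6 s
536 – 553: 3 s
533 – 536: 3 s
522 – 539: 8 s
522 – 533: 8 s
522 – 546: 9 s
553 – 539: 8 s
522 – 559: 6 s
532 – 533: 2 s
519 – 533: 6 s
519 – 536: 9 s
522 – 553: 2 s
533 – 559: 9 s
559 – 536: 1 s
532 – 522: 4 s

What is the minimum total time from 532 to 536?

5 s

Candidate routes:
532 → 533 → 536: 2+3 = 5
532 → 536: 6 = 6
The minimum is 5 s via 532 → 533 → 536.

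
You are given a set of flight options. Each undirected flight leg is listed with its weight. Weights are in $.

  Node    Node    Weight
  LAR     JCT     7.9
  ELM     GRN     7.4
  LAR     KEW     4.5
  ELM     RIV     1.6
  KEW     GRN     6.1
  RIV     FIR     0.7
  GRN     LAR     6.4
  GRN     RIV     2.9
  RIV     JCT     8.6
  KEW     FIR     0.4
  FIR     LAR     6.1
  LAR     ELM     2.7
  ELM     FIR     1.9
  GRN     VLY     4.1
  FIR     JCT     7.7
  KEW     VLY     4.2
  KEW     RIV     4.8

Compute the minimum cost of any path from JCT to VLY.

Enumerating some paths:
JCT → FIR → RIV → GRN → VLY: 7.7+0.7+2.9+4.1 = 15.4
JCT → FIR → KEW → VLY: 7.7+0.4+4.2 = 12.3
JCT → RIV → FIR → KEW → VLY: 8.6+0.7+0.4+4.2 = 13.9
The minimum is $12.3 via JCT → FIR → KEW → VLY.

$12.3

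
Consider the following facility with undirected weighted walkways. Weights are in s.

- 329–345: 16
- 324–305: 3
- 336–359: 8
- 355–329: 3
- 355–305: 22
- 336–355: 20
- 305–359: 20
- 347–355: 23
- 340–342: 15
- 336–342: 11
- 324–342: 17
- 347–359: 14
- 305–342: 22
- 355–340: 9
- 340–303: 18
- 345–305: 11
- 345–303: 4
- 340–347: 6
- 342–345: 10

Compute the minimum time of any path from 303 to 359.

33 s

Compare a few routes:
303 - 340 - 347 - 359: 18+6+14 = 38
303 - 345 - 342 - 336 - 359: 4+10+11+8 = 33
303 - 345 - 305 - 359: 4+11+20 = 35
303 - 345 - 342 - 340 - 347 - 359: 4+10+15+6+14 = 49
Cheapest is 303 - 345 - 342 - 336 - 359 at 33 s.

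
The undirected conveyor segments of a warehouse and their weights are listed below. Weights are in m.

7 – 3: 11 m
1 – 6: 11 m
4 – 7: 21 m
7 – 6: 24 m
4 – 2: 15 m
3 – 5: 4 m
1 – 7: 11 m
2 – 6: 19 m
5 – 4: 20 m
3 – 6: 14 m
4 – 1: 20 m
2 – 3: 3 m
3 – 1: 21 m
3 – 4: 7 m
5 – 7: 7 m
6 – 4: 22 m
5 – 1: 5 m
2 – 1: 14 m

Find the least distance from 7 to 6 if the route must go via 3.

Shortest 7→3: 7 → 3 = 11
Best 3 to 6: 3 → 6 costing 14
Total via 3: 11 + 14 = 25 m.

25 m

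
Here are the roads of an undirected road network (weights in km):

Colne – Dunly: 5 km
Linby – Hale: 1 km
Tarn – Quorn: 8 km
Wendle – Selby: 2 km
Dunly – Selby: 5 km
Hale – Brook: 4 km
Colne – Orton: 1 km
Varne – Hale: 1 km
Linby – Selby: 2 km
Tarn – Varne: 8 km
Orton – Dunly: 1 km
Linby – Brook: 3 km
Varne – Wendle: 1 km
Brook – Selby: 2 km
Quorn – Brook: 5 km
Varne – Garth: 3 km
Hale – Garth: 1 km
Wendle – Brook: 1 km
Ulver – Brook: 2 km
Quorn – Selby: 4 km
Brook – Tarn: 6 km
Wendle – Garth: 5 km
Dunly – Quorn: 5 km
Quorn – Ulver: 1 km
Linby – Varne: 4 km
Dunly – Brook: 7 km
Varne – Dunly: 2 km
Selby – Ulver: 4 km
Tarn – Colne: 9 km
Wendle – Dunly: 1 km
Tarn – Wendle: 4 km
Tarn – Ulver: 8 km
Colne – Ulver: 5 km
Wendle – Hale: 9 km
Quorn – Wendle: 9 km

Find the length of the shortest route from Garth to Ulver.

Settle nodes by increasing distance from Garth:
Garth: 0
Hale: 1  (via Garth)
Linby: 2  (via Hale)
Varne: 2  (via Hale)
Wendle: 3  (via Varne)
Selby: 4  (via Linby)
Dunly: 4  (via Varne)
Brook: 4  (via Wendle)
Orton: 5  (via Dunly)
Ulver: 6  (via Brook)
Shortest route: Garth–Hale–Varne–Wendle–Brook–Ulver = 6 km.

6 km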